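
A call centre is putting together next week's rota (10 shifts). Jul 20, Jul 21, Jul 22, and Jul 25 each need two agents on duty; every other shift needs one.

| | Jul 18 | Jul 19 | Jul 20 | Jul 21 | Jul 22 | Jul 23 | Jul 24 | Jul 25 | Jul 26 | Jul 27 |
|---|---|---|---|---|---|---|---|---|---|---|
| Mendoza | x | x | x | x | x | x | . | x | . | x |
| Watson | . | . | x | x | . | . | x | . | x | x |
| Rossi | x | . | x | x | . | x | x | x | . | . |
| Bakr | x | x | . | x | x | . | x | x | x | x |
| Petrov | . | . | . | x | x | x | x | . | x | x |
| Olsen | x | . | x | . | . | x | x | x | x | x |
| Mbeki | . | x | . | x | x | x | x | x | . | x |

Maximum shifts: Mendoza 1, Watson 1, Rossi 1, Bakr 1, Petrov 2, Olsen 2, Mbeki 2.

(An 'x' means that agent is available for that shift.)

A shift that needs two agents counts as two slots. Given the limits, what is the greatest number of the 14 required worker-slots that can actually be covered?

10

Total capacity across all agents is 1+1+1+1+2+2+2 = 10, and 14 slots are needed, so at most 10 can be filled.
An assignment achieving 10: Jul 18→Rossi, Jul 19→Mendoza, Jul 20→Watson+Olsen, Jul 21→Mbeki, Jul 22→Bakr+Petrov, Jul 23→Olsen, Jul 25→Mbeki, Jul 26→Petrov.
Loads: Mendoza 1/1, Watson 1/1, Rossi 1/1, Bakr 1/1, Petrov 2/2, Olsen 2/2, Mbeki 2/2.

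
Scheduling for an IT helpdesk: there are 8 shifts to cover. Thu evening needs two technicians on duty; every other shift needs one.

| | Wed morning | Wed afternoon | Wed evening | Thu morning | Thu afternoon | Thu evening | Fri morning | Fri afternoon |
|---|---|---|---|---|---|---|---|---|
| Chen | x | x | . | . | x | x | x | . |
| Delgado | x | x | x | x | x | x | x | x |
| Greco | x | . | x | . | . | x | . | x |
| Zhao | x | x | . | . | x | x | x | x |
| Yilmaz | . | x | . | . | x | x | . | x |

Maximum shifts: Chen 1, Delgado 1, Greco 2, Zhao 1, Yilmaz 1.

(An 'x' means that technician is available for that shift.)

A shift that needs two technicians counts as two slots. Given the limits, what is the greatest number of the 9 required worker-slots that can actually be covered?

6

Total capacity across all technicians is 1+1+2+1+1 = 6, and 9 slots are needed, so at most 6 can be filled.
An assignment achieving 6: Wed morning→Greco, Wed afternoon→Zhao, Wed evening→Greco, Thu morning→Delgado, Thu afternoon→Yilmaz, Fri morning→Chen.
Loads: Chen 1/1, Delgado 1/1, Greco 2/2, Zhao 1/1, Yilmaz 1/1.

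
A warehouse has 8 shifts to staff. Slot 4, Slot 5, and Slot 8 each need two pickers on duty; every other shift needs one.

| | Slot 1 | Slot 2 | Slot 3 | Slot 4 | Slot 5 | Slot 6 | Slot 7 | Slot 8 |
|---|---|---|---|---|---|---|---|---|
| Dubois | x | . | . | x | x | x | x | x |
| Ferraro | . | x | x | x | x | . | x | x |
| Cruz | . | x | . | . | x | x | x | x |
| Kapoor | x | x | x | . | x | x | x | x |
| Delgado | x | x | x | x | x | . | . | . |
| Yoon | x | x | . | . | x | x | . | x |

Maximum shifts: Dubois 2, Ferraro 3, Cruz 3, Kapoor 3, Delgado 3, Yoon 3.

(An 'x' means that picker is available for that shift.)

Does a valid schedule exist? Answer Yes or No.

One valid schedule: Slot 1→Dubois, Slot 2→Cruz, Slot 3→Ferraro, Slot 4→Dubois+Ferraro, Slot 5→Kapoor+Delgado, Slot 6→Cruz, Slot 7→Ferraro, Slot 8→Cruz+Kapoor.
Loads: Dubois 2/2, Ferraro 3/3, Cruz 3/3, Kapoor 2/3, Delgado 1/3, Yoon 0/3 — all within limits.

Yes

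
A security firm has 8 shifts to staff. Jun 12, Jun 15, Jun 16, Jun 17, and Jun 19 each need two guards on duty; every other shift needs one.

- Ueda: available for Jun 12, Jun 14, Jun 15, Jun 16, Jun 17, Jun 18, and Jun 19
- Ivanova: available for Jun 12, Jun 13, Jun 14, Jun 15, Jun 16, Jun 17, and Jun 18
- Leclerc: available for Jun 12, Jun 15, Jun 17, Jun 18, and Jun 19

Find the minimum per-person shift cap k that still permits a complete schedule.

With 3 guards and 13 worker-slots to fill, someone must work at least ⌈13/3⌉ = 5 shifts, so k ≥ 5.
k = 5 works: Jun 12→Ueda+Ivanova, Jun 13→Ivanova, Jun 14→Ueda, Jun 15→Ueda+Ivanova, Jun 16→Ueda+Ivanova, Jun 17→Ivanova+Leclerc, Jun 18→Leclerc, Jun 19→Ueda+Leclerc.
Loads: Ueda 5, Ivanova 5, Leclerc 3 — all ≤ 5.

5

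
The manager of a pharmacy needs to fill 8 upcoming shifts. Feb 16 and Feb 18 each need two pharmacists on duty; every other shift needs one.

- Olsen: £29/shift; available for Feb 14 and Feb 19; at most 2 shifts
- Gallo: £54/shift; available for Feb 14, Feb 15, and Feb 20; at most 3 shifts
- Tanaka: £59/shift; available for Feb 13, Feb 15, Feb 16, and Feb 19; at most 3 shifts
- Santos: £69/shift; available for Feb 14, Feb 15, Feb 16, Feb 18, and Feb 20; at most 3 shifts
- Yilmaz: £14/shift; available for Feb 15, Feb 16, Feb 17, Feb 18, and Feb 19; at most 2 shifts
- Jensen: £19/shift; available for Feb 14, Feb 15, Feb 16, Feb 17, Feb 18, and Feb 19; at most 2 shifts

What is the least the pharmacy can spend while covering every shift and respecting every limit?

Feb 13 can only be covered by Tanaka, so that assignment is forced.
Picking the cheapest available pharmacist for each shift independently would cost £240, but that ignores the shift limits.
An optimal schedule: Feb 13→Tanaka, Feb 14→Olsen, Feb 15→Gallo, Feb 16→Jensen+Tanaka, Feb 17→Yilmaz, Feb 18→Yilmaz+Jensen, Feb 19→Olsen, Feb 20→Gallo.
Total: 59 + 29 + 54 + 19 + 59 + 14 + 14 + 19 + 29 + 54 = £350.

£350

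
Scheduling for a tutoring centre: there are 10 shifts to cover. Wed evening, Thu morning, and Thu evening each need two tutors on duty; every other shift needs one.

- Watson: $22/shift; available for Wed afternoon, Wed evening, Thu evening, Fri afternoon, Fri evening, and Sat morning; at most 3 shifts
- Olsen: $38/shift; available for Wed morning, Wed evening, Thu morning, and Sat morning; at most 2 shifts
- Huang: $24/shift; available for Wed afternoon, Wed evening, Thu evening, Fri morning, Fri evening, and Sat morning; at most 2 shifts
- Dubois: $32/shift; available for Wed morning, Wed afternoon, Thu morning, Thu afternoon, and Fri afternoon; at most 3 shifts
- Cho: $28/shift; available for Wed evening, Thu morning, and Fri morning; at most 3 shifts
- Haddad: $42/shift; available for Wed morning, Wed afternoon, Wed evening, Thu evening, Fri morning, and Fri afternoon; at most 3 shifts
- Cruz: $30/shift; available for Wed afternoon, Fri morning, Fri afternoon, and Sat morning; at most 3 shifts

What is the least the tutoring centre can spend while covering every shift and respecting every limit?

Thu afternoon can only be covered by Dubois, so that assignment is forced.
Picking the cheapest available tutor for each shift independently would cost $328, but that ignores the shift limits.
An optimal schedule: Wed morning→Dubois, Wed afternoon→Cruz, Wed evening→Huang+Cho, Thu morning→Cho+Dubois, Thu afternoon→Dubois, Thu evening→Watson+Huang, Fri morning→Cho, Fri afternoon→Watson, Fri evening→Watson, Sat morning→Cruz.
Total: 32 + 30 + 24 + 28 + 28 + 32 + 32 + 22 + 24 + 28 + 22 + 22 + 30 = $354.

$354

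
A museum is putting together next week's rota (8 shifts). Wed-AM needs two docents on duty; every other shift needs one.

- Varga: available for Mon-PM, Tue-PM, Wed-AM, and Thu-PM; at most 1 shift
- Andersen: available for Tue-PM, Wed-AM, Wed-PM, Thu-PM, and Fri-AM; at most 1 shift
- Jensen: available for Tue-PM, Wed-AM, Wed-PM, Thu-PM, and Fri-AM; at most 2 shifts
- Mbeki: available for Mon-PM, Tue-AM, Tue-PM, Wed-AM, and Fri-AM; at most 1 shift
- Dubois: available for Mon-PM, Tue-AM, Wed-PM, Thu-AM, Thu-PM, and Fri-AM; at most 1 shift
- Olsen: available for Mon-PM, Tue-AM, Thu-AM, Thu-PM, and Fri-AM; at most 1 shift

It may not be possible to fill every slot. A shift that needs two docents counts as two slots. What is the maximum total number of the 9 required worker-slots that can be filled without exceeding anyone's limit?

Total capacity across all docents is 1+1+2+1+1+1 = 7, and 9 slots are needed, so at most 7 can be filled.
An assignment achieving 7: Mon-PM→Varga, Tue-AM→Mbeki, Tue-PM→Jensen, Wed-AM→Jensen, Wed-PM→Andersen, Thu-AM→Dubois, Thu-PM→Olsen.
Loads: Varga 1/1, Andersen 1/1, Jensen 2/2, Mbeki 1/1, Dubois 1/1, Olsen 1/1.

7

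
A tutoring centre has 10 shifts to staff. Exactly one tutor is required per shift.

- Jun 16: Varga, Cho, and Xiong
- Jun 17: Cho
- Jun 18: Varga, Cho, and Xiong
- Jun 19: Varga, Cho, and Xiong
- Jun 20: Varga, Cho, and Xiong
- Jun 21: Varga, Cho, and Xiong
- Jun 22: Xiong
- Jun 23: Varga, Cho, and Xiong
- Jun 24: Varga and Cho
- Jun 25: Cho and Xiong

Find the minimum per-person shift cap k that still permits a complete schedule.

With 3 tutors and 10 worker-slots to fill, someone must work at least ⌈10/3⌉ = 4 shifts, so k ≥ 4.
k = 4 works: Jun 16→Varga, Jun 17→Cho, Jun 18→Varga, Jun 19→Varga, Jun 20→Cho, Jun 21→Cho, Jun 22→Xiong, Jun 23→Xiong, Jun 24→Varga, Jun 25→Cho.
Loads: Varga 4, Cho 4, Xiong 2 — all ≤ 4.

4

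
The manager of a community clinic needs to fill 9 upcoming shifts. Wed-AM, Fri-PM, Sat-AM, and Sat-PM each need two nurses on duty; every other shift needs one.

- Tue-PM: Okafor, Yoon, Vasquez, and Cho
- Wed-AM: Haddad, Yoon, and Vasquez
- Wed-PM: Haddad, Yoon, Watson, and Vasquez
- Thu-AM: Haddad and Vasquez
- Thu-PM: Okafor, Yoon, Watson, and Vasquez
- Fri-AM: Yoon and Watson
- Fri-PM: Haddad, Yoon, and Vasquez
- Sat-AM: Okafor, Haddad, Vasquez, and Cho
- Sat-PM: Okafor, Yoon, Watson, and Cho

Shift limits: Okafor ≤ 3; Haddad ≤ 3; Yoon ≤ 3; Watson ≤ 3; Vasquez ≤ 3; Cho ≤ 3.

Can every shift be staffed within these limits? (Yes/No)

One valid schedule: Tue-PM→Okafor, Wed-AM→Haddad+Yoon, Wed-PM→Watson, Thu-AM→Haddad, Thu-PM→Okafor, Fri-AM→Yoon, Fri-PM→Haddad+Yoon, Sat-AM→Okafor+Vasquez, Sat-PM→Watson+Cho.
Loads: Okafor 3/3, Haddad 3/3, Yoon 3/3, Watson 2/3, Vasquez 1/3, Cho 1/3 — all within limits.

Yes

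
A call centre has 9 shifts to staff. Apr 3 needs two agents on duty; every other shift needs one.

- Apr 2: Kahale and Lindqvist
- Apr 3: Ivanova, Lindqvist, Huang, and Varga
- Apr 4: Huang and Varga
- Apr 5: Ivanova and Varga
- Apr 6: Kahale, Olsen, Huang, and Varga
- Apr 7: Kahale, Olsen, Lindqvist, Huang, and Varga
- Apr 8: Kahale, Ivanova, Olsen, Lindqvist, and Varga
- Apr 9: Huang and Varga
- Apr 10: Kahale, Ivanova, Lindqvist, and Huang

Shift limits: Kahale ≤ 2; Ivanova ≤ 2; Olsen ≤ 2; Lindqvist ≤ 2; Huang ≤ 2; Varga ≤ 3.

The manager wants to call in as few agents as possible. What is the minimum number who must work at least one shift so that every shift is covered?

5

10 slots to fill and no one can take more than 3, so at least ⌈10/3⌉ = 4 agents are needed.
Any 4 agents together have capacity at most 3+2+2+2 = 9 < 10 slots, so 4 can never suffice.
Kahale, Ivanova, Olsen, Lindqvist, and Huang alone can cover everything: Apr 2→Kahale, Apr 3→Ivanova+Lindqvist, Apr 4→Huang, Apr 5→Ivanova, Apr 6→Kahale, Apr 7→Olsen, Apr 8→Olsen, Apr 9→Huang, Apr 10→Lindqvist.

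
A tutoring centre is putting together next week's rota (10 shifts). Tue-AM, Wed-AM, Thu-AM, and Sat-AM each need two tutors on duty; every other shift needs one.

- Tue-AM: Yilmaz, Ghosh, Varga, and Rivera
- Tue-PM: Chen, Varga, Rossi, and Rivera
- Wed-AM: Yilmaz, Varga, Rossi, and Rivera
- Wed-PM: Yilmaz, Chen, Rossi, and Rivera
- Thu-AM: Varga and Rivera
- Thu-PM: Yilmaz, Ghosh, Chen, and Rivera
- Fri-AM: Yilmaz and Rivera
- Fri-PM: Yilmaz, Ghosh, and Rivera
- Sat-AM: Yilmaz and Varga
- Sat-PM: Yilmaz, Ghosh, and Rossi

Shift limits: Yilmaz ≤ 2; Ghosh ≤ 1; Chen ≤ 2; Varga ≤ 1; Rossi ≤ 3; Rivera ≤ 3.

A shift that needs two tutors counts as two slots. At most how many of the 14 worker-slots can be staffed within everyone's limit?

12

Total capacity across all tutors is 2+1+2+1+3+3 = 12, and 14 slots are needed, so at most 12 can be filled.
An assignment achieving 12: Tue-AM→Rivera, Tue-PM→Chen, Wed-AM→Rossi+Rivera, Wed-PM→Rossi, Thu-AM→Varga+Rivera, Thu-PM→Chen, Fri-AM→Yilmaz, Fri-PM→Ghosh, Sat-AM→Yilmaz, Sat-PM→Rossi.
Loads: Yilmaz 2/2, Ghosh 1/1, Chen 2/2, Varga 1/1, Rossi 3/3, Rivera 3/3.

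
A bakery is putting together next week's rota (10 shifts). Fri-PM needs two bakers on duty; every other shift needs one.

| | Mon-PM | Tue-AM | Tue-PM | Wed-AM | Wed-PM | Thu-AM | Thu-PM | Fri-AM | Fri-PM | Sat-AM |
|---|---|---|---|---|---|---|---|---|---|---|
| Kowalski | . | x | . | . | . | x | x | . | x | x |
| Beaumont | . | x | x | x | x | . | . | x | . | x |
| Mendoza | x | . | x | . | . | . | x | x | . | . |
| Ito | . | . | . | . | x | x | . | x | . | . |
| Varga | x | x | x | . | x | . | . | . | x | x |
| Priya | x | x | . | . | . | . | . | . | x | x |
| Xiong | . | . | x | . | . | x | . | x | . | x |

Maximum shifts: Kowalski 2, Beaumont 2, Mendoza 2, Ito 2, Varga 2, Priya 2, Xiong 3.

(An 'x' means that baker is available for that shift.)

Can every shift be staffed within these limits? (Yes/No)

Wed-AM can only be covered by Beaumont, so that assignment is forced.
One valid schedule: Mon-PM→Mendoza, Tue-AM→Varga, Tue-PM→Mendoza, Wed-AM→Beaumont, Wed-PM→Beaumont, Thu-AM→Kowalski, Thu-PM→Kowalski, Fri-AM→Ito, Fri-PM→Varga+Priya, Sat-AM→Priya.
Loads: Kowalski 2/2, Beaumont 2/2, Mendoza 2/2, Ito 1/2, Varga 2/2, Priya 2/2, Xiong 0/3 — all within limits.

Yes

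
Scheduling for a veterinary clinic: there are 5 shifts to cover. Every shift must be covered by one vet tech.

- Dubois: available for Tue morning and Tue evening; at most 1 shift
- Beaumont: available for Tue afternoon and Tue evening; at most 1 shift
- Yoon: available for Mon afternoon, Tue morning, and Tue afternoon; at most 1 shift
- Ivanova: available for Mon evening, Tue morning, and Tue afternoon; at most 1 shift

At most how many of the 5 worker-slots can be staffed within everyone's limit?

4

Total capacity across all vet techs is 1+1+1+1 = 4, and 5 slots are needed, so at most 4 can be filled.
An assignment achieving 4: Mon afternoon→Yoon, Mon evening→Ivanova, Tue afternoon→Beaumont, Tue evening→Dubois.
Loads: Dubois 1/1, Beaumont 1/1, Yoon 1/1, Ivanova 1/1.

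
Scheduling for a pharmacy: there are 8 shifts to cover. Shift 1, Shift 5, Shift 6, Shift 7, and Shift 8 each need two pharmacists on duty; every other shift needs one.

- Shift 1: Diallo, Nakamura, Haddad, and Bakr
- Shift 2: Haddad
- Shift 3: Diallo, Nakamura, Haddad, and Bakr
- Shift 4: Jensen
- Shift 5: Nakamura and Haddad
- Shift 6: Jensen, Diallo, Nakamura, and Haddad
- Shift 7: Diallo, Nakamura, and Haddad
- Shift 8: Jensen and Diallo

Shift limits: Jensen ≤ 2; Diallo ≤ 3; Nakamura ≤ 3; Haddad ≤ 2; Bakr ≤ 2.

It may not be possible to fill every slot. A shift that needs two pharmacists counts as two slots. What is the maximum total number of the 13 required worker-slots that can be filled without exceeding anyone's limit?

Total capacity across all pharmacists is 2+3+3+2+2 = 12, and 13 slots are needed, so at most 12 can be filled.
An assignment achieving 12: Shift 1→Diallo+Bakr, Shift 2→Haddad, Shift 3→Bakr, Shift 4→Jensen, Shift 5→Nakamura+Haddad, Shift 6→Nakamura, Shift 7→Diallo+Nakamura, Shift 8→Jensen+Diallo.
Loads: Jensen 2/2, Diallo 3/3, Nakamura 3/3, Haddad 2/2, Bakr 2/2.

12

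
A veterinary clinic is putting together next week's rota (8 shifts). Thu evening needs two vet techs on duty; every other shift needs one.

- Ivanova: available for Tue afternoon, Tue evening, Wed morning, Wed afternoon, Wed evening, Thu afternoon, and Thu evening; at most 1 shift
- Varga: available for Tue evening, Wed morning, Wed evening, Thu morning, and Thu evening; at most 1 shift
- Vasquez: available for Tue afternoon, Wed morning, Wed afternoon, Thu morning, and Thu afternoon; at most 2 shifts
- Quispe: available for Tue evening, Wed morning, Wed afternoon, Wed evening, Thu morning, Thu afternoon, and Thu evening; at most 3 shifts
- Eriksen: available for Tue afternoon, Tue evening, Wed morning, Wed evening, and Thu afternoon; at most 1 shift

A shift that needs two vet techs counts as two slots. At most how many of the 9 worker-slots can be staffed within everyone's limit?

Total capacity across all vet techs is 1+1+2+3+1 = 8, and 9 slots are needed, so at most 8 can be filled.
An assignment achieving 8: Tue afternoon→Ivanova, Tue evening→Quispe, Wed morning→Eriksen, Wed afternoon→Vasquez, Wed evening→Quispe, Thu morning→Varga, Thu afternoon→Vasquez, Thu evening→Quispe.
Loads: Ivanova 1/1, Varga 1/1, Vasquez 2/2, Quispe 3/3, Eriksen 1/1.

8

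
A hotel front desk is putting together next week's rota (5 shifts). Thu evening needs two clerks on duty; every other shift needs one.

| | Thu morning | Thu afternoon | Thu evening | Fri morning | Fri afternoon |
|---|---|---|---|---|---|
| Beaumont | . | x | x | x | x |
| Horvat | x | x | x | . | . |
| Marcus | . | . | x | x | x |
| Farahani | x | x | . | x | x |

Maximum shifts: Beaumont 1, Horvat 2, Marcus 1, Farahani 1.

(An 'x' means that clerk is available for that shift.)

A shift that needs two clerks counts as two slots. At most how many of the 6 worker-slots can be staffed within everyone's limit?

5

Total capacity across all clerks is 1+2+1+1 = 5, and 6 slots are needed, so at most 5 can be filled.
An assignment achieving 5: Thu morning→Horvat, Thu afternoon→Beaumont, Thu evening→Horvat+Marcus, Fri morning→Farahani.
Loads: Beaumont 1/1, Horvat 2/2, Marcus 1/1, Farahani 1/1.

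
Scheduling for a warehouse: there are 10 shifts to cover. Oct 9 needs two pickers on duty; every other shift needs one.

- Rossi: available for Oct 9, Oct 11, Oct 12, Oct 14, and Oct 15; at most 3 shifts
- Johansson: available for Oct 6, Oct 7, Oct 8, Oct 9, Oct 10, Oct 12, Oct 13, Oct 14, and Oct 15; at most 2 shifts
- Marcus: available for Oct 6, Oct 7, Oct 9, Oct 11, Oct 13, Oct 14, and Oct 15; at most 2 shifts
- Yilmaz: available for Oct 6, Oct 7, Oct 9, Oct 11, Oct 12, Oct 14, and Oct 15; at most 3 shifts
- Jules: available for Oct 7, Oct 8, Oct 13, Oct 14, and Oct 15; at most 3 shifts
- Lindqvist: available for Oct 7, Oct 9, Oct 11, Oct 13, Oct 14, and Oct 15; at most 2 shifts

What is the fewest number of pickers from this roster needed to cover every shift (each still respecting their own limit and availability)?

4

11 slots to fill and no one can take more than 3, so at least ⌈11/3⌉ = 4 pickers are needed.
Rossi, Johansson, Yilmaz, and Jules alone can cover everything: Oct 6→Johansson, Oct 7→Yilmaz, Oct 8→Jules, Oct 9→Rossi+Yilmaz, Oct 10→Johansson, Oct 11→Rossi, Oct 12→Rossi, Oct 13→Jules, Oct 14→Yilmaz, Oct 15→Jules.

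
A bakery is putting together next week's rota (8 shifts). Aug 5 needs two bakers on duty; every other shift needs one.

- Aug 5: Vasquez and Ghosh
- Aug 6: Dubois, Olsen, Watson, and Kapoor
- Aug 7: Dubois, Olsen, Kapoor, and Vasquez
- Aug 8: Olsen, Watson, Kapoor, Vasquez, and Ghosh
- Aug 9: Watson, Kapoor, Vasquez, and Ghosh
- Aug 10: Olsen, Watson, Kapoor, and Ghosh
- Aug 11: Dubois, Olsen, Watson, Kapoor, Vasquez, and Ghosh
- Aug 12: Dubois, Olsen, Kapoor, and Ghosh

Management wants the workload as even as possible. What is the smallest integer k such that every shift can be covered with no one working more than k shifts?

With 6 bakers and 9 worker-slots to fill, someone must work at least ⌈9/6⌉ = 2 shifts, so k ≥ 2.
k = 2 works: Aug 5→Vasquez+Ghosh, Aug 6→Dubois, Aug 7→Dubois, Aug 8→Watson, Aug 9→Watson, Aug 10→Olsen, Aug 11→Kapoor, Aug 12→Olsen.
Loads: Dubois 2, Olsen 2, Watson 2, Kapoor 1, Vasquez 1, Ghosh 1 — all ≤ 2.

2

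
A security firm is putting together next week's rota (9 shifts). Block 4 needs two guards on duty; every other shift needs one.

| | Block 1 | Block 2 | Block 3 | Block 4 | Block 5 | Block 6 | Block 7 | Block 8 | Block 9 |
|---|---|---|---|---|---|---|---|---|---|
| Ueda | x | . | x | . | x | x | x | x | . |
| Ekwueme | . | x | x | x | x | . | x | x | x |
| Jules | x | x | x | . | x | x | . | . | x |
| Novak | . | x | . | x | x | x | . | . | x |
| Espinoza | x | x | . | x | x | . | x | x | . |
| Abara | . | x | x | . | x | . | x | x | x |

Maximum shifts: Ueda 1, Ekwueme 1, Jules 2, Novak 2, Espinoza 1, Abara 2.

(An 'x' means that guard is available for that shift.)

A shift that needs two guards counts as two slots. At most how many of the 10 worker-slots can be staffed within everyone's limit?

Total capacity across all guards is 1+1+2+2+1+2 = 9, and 10 slots are needed, so at most 9 can be filled.
An assignment achieving 9: Block 1→Ueda, Block 2→Abara, Block 3→Jules, Block 4→Ekwueme+Novak, Block 6→Jules, Block 7→Espinoza, Block 8→Abara, Block 9→Novak.
Loads: Ueda 1/1, Ekwueme 1/1, Jules 2/2, Novak 2/2, Espinoza 1/1, Abara 2/2.

9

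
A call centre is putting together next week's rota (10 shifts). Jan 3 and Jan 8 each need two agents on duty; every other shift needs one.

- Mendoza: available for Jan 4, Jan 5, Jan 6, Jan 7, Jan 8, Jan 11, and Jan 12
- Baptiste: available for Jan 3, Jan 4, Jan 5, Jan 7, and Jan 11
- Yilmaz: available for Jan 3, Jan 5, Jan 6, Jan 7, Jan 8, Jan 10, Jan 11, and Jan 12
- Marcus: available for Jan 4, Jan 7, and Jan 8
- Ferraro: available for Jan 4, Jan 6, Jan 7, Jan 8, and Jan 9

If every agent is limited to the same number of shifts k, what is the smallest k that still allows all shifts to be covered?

With 5 agents and 12 worker-slots to fill, someone must work at least ⌈12/5⌉ = 3 shifts, so k ≥ 3.
k = 3 works: Jan 3→Baptiste+Yilmaz, Jan 4→Baptiste, Jan 5→Mendoza, Jan 6→Mendoza, Jan 7→Yilmaz, Jan 8→Marcus+Ferraro, Jan 9→Ferraro, Jan 10→Yilmaz, Jan 11→Baptiste, Jan 12→Mendoza.
Loads: Mendoza 3, Baptiste 3, Yilmaz 3, Marcus 1, Ferraro 2 — all ≤ 3.

3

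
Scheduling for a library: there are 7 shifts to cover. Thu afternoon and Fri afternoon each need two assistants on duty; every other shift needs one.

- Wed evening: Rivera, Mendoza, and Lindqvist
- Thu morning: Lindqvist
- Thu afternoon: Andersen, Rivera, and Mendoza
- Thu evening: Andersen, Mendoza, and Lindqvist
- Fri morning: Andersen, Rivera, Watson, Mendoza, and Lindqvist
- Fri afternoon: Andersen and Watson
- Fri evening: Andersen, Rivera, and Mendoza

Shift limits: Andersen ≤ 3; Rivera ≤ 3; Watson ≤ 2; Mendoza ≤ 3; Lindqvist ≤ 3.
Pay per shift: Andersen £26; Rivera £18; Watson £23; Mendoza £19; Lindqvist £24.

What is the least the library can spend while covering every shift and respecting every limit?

Thu morning can only be covered by Lindqvist, so that assignment is forced.
Fri afternoon can only be covered by Andersen and Watson, so that assignment is forced.
Picking the cheapest available assistant for each shift independently would cost £183, but that ignores the shift limits.
An optimal schedule: Wed evening→Rivera, Thu morning→Lindqvist, Thu afternoon→Rivera+Mendoza, Thu evening→Mendoza, Fri morning→Mendoza, Fri afternoon→Watson+Andersen, Fri evening→Rivera.
Total: 18 + 24 + 18 + 19 + 19 + 19 + 23 + 26 + 18 = £184.

£184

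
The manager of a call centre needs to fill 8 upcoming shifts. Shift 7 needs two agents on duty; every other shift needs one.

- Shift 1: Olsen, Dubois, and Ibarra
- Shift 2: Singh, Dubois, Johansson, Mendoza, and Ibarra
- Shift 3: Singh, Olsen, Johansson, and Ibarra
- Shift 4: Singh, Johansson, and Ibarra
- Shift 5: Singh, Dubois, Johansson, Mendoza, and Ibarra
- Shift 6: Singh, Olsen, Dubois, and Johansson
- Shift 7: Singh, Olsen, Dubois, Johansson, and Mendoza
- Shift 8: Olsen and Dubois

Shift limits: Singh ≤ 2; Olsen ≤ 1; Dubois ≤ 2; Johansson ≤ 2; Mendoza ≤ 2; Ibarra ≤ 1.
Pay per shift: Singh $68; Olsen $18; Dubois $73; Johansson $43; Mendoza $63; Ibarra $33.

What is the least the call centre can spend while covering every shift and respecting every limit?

Picking the cheapest available agent for each shift independently would cost $232, but that ignores the shift limits.
An optimal schedule: Shift 1→Ibarra, Shift 2→Mendoza, Shift 3→Johansson, Shift 4→Johansson, Shift 5→Mendoza, Shift 6→Singh, Shift 7→Singh+Dubois, Shift 8→Olsen.
Total: 33 + 63 + 43 + 43 + 63 + 68 + 68 + 73 + 18 = $472.

$472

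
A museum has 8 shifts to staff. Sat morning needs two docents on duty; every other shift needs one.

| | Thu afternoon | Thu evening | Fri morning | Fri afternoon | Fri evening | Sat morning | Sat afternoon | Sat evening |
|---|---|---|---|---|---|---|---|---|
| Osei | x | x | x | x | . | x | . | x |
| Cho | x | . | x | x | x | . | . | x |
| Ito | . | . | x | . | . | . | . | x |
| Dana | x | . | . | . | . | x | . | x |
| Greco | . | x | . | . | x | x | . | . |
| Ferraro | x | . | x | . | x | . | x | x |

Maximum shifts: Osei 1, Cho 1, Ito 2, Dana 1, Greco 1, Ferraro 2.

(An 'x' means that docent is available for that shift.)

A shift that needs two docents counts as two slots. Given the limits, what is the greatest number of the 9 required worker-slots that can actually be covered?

8

Total capacity across all docents is 1+1+2+1+1+2 = 8, and 9 slots are needed, so at most 8 can be filled.
An assignment achieving 8: Thu afternoon→Ferraro, Thu evening→Osei, Fri morning→Ito, Fri afternoon→Cho, Fri evening→Greco, Sat morning→Dana, Sat afternoon→Ferraro, Sat evening→Ito.
Loads: Osei 1/1, Cho 1/1, Ito 2/2, Dana 1/1, Greco 1/1, Ferraro 2/2.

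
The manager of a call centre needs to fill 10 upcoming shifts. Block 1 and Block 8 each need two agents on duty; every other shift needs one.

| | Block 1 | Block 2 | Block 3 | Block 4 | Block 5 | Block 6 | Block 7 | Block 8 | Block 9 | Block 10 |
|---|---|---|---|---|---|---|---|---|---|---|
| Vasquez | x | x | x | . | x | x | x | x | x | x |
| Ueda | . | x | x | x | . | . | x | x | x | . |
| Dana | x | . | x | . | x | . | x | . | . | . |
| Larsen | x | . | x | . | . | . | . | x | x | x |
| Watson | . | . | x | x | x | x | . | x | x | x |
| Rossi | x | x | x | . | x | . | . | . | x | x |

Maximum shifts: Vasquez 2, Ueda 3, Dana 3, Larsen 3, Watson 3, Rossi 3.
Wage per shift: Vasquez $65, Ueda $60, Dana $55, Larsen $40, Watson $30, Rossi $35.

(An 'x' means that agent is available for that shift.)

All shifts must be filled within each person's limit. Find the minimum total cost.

$480

Picking the cheapest available agent for each shift independently would cost $415, but that ignores the shift limits.
An optimal schedule: Block 1→Larsen+Dana, Block 2→Rossi, Block 3→Dana, Block 4→Watson, Block 5→Rossi, Block 6→Watson, Block 7→Dana, Block 8→Watson+Larsen, Block 9→Larsen, Block 10→Rossi.
Total: 40 + 55 + 35 + 55 + 30 + 35 + 30 + 55 + 30 + 40 + 40 + 35 = $480.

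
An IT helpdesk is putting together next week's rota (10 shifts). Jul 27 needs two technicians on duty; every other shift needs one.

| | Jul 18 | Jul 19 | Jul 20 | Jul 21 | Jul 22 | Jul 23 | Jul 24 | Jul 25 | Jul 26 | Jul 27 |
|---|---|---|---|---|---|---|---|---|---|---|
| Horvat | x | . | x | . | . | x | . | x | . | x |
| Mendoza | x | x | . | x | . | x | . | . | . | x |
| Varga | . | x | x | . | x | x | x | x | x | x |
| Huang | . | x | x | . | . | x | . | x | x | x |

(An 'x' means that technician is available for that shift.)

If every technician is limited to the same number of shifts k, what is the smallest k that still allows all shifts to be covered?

With 4 technicians and 11 worker-slots to fill, someone must work at least ⌈11/4⌉ = 3 shifts, so k ≥ 3.
k = 3 works: Jul 18→Horvat, Jul 19→Mendoza, Jul 20→Horvat, Jul 21→Mendoza, Jul 22→Varga, Jul 23→Huang, Jul 24→Varga, Jul 25→Horvat, Jul 26→Varga, Jul 27→Mendoza+Huang.
Loads: Horvat 3, Mendoza 3, Varga 3, Huang 2 — all ≤ 3.

3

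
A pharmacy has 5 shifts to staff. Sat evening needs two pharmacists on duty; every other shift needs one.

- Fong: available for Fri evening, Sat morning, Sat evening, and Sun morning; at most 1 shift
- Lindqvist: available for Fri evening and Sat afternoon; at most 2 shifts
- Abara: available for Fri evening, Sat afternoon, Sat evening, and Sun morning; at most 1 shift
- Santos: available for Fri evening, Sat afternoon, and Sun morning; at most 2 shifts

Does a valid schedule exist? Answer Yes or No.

No

Total capacity is 6 and 6 slots are needed, so capacity alone doesn't rule it out.
Shifts {Sat morning, Sat evening} need 3 worker-slots in total, but the pharmacists available for any of those shifts (Fong and Abara) can supply at most 2 among them. So no valid schedule exists.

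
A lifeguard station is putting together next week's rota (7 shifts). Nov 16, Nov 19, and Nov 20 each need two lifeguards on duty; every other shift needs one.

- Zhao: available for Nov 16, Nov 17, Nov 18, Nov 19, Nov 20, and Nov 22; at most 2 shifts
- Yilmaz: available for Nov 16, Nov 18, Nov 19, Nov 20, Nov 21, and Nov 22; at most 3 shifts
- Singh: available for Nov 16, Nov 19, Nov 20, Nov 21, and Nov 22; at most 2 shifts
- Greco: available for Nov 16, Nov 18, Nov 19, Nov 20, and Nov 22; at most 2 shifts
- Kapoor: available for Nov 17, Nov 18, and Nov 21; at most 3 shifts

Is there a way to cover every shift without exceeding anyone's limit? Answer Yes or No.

Yes

One valid schedule: Nov 16→Yilmaz+Singh, Nov 17→Zhao, Nov 18→Kapoor, Nov 19→Yilmaz+Greco, Nov 20→Singh+Greco, Nov 21→Yilmaz, Nov 22→Zhao.
Loads: Zhao 2/2, Yilmaz 3/3, Singh 2/2, Greco 2/2, Kapoor 1/3 — all within limits.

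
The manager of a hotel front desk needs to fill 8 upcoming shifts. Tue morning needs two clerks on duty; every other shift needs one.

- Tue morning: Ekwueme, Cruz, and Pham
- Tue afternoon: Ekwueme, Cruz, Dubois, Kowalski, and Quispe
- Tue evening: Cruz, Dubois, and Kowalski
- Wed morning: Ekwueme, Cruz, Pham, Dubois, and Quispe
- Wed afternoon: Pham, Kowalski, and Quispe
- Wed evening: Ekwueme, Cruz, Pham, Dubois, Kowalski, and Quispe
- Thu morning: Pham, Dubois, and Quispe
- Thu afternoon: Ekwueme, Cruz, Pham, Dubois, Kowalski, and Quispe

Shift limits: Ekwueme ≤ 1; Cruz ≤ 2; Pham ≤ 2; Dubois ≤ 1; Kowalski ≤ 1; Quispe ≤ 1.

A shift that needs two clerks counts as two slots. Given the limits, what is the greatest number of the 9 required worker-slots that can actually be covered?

8

Total capacity across all clerks is 1+2+2+1+1+1 = 8, and 9 slots are needed, so at most 8 can be filled.
An assignment achieving 8: Tue morning→Ekwueme+Cruz, Tue afternoon→Dubois, Tue evening→Cruz, Wed morning→Quispe, Wed afternoon→Pham, Wed evening→Kowalski, Thu morning→Pham.
Loads: Ekwueme 1/1, Cruz 2/2, Pham 2/2, Dubois 1/1, Kowalski 1/1, Quispe 1/1.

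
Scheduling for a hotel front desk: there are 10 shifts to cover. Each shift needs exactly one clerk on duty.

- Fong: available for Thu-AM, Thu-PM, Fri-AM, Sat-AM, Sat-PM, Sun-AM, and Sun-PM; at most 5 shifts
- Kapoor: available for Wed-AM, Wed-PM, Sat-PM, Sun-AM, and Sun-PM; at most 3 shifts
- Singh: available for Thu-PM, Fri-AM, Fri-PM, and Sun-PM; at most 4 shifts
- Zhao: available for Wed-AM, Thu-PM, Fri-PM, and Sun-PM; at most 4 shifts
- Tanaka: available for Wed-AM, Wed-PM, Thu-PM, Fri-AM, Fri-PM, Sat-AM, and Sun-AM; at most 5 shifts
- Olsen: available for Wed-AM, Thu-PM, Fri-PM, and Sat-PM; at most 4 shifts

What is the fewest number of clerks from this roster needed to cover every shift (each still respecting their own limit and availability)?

2

10 slots to fill and no one can take more than 5, so at least ⌈10/5⌉ = 2 clerks are needed.
Fong and Tanaka alone can cover everything: Wed-AM→Tanaka, Wed-PM→Tanaka, Thu-AM→Fong, Thu-PM→Fong, Fri-AM→Fong, Fri-PM→Tanaka, Sat-AM→Tanaka, Sat-PM→Fong, Sun-AM→Tanaka, Sun-PM→Fong.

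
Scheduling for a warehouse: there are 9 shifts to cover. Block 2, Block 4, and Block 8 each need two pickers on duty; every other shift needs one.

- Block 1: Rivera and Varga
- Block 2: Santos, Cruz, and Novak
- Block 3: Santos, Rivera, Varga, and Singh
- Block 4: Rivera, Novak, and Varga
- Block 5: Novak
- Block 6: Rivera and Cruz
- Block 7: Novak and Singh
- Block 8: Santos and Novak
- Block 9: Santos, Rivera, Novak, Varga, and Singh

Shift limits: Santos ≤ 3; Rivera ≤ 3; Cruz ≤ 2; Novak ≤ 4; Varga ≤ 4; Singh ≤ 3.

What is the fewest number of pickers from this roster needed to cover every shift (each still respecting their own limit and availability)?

12 slots to fill and no one can take more than 4, so at least ⌈12/4⌉ = 3 pickers are needed.
Any 3 pickers together have capacity at most 4+4+3 = 11 < 12 slots, so 3 can never suffice.
Santos, Rivera, Cruz, and Novak alone can cover everything: Block 1→Rivera, Block 2→Santos+Cruz, Block 3→Santos, Block 4→Rivera+Novak, Block 5→Novak, Block 6→Cruz, Block 7→Novak, Block 8→Santos+Novak, Block 9→Rivera.

4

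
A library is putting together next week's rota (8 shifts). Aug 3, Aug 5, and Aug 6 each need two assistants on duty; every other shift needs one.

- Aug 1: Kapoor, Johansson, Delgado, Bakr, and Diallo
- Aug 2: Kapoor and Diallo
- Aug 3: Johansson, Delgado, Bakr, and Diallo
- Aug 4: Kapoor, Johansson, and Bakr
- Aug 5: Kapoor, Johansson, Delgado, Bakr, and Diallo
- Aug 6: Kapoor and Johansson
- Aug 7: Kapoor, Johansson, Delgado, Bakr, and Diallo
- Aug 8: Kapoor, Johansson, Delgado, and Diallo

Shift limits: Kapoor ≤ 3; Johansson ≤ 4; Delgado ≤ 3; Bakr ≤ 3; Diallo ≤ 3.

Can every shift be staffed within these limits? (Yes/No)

Yes

Aug 6 can only be covered by Kapoor and Johansson, so that assignment is forced.
One valid schedule: Aug 1→Johansson, Aug 2→Kapoor, Aug 3→Delgado+Bakr, Aug 4→Kapoor, Aug 5→Delgado+Bakr, Aug 6→Kapoor+Johansson, Aug 7→Johansson, Aug 8→Johansson.
Loads: Kapoor 3/3, Johansson 4/4, Delgado 2/3, Bakr 2/3, Diallo 0/3 — all within limits.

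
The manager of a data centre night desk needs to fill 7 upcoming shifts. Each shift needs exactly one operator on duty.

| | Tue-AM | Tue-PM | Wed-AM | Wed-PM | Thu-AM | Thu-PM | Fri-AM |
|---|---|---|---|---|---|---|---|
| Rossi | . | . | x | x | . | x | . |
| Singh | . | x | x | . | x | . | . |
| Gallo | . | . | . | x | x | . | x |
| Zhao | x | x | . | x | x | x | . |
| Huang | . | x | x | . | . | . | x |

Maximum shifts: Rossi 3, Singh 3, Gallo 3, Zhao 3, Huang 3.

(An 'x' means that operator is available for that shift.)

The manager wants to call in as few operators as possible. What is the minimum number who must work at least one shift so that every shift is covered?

7 slots to fill and no one can take more than 3, so at least ⌈7/3⌉ = 3 operators are needed.
Rossi, Gallo, and Zhao alone can cover everything: Tue-AM→Zhao, Tue-PM→Zhao, Wed-AM→Rossi, Wed-PM→Rossi, Thu-AM→Gallo, Thu-PM→Rossi, Fri-AM→Gallo.

3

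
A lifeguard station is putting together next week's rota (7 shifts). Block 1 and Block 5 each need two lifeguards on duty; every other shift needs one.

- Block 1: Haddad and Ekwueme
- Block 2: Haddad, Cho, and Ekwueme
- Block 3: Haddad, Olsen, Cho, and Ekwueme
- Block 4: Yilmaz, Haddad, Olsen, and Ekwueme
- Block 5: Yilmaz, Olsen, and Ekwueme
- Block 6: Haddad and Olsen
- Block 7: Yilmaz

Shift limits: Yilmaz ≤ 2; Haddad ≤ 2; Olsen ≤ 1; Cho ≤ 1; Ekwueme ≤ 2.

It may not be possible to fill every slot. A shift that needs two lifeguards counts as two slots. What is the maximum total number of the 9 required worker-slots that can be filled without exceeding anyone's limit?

8

Total capacity across all lifeguards is 2+2+1+1+2 = 8, and 9 slots are needed, so at most 8 can be filled.
An assignment achieving 8: Block 1→Haddad+Ekwueme, Block 2→Cho, Block 3→Ekwueme, Block 5→Yilmaz+Olsen, Block 6→Haddad, Block 7→Yilmaz.
Loads: Yilmaz 2/2, Haddad 2/2, Olsen 1/1, Cho 1/1, Ekwueme 2/2.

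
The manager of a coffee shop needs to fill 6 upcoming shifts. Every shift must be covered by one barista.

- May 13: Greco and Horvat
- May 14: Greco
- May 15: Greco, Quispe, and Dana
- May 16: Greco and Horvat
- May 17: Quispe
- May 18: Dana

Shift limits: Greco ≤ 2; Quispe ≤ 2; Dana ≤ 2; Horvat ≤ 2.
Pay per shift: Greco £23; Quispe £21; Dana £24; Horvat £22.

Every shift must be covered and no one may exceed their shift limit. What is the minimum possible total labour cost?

May 14 can only be covered by Greco, so that assignment is forced.
May 17 can only be covered by Quispe, so that assignment is forced.
May 18 can only be covered by Dana, so that assignment is forced.
Picking the cheapest available barista for each shift independently would cost £133, and that bound is achievable.
An optimal schedule: May 13→Horvat, May 14→Greco, May 15→Quispe, May 16→Horvat, May 17→Quispe, May 18→Dana.
Total: 22 + 23 + 21 + 22 + 21 + 24 = £133.

£133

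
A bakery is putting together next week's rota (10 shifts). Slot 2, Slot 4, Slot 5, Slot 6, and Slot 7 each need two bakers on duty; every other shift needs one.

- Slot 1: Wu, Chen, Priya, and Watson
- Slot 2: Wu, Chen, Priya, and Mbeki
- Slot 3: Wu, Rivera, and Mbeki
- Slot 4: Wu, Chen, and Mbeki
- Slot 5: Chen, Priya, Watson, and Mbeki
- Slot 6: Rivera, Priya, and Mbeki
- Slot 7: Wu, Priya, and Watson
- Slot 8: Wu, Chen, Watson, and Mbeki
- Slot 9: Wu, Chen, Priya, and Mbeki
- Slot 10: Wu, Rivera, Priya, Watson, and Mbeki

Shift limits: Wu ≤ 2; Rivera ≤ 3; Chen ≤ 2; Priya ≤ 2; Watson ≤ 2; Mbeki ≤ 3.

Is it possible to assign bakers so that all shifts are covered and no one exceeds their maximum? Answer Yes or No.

No

Total capacity is 2+3+2+2+2+3 = 14 but 15 worker-slots are needed — infeasible.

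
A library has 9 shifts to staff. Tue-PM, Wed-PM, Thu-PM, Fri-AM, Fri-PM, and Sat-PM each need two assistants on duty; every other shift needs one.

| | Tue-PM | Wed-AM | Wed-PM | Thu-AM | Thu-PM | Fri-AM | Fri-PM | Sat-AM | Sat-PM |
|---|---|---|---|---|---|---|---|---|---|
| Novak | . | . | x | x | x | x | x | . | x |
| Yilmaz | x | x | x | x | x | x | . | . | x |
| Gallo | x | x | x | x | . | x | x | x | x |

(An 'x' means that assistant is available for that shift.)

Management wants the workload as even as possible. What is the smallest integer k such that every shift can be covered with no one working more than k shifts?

With 3 assistants and 15 worker-slots to fill, someone must work at least ⌈15/3⌉ = 5 shifts, so k ≥ 5.
k = 5 works: Tue-PM→Yilmaz+Gallo, Wed-AM→Yilmaz, Wed-PM→Novak+Yilmaz, Thu-AM→Novak, Thu-PM→Novak+Yilmaz, Fri-AM→Novak+Gallo, Fri-PM→Novak+Gallo, Sat-AM→Gallo, Sat-PM→Yilmaz+Gallo.
Loads: Novak 5, Yilmaz 5, Gallo 5 — all ≤ 5.

5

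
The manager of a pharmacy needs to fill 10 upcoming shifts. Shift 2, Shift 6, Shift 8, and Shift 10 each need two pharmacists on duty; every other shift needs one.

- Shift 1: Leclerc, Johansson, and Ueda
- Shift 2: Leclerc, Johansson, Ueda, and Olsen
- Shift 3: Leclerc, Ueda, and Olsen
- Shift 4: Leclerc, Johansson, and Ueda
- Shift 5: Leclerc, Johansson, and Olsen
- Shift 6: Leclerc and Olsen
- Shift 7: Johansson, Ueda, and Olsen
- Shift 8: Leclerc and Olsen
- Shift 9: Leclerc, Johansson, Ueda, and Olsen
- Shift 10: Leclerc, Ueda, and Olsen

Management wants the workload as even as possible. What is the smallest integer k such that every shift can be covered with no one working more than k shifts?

With 4 pharmacists and 14 worker-slots to fill, someone must work at least ⌈14/4⌉ = 4 shifts, so k ≥ 4.
k = 4 works: Shift 1→Leclerc, Shift 2→Ueda+Olsen, Shift 3→Leclerc, Shift 4→Johansson, Shift 5→Johansson, Shift 6→Leclerc+Olsen, Shift 7→Johansson, Shift 8→Leclerc+Olsen, Shift 9→Johansson, Shift 10→Ueda+Olsen.
Loads: Leclerc 4, Johansson 4, Ueda 2, Olsen 4 — all ≤ 4.

4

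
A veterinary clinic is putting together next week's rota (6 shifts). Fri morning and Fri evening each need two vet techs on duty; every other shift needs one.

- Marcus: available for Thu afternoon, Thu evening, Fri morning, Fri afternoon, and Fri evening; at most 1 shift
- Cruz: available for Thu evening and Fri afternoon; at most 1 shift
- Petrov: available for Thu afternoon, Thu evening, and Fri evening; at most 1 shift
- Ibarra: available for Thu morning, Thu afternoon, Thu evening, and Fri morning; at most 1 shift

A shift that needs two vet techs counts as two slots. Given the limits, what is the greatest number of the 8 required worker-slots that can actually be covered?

4

Total capacity across all vet techs is 1+1+1+1 = 4, and 8 slots are needed, so at most 4 can be filled.
An assignment achieving 4: Thu morning→Ibarra, Fri morning→Marcus, Fri afternoon→Cruz, Fri evening→Petrov.
Loads: Marcus 1/1, Cruz 1/1, Petrov 1/1, Ibarra 1/1.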